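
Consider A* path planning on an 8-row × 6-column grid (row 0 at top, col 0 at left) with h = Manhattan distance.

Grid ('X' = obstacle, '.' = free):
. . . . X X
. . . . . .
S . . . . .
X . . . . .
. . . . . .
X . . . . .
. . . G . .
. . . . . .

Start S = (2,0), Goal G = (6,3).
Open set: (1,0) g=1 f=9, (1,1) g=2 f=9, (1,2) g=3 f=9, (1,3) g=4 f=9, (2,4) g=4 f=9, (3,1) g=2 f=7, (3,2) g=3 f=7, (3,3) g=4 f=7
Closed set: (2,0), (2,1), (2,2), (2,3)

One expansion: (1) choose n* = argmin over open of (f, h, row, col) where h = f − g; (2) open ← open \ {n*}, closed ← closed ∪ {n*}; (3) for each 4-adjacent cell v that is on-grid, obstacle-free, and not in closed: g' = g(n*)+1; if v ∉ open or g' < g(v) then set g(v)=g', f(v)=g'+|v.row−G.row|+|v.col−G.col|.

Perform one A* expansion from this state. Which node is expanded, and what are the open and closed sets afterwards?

step 1: expand (3,3) (f=7, h=3) → closed; open now [(1,0) g=1 f=9, (1,1) g=2 f=9, (1,2) g=3 f=9, (1,3) g=4 f=9, (2,4) g=4 f=9, (3,1) g=2 f=7, (3,2) g=3 f=7, (3,4) g=5 f=9, (4,3) g=5 f=7]

expanded=(3,3); open=[(1,0) g=1 f=9, (1,1) g=2 f=9, (1,2) g=3 f=9, (1,3) g=4 f=9, (2,4) g=4 f=9, (3,1) g=2 f=7, (3,2) g=3 f=7, (3,4) g=5 f=9, (4,3) g=5 f=7]; closed=[(2,0), (2,1), (2,2), (2,3), (3,3)]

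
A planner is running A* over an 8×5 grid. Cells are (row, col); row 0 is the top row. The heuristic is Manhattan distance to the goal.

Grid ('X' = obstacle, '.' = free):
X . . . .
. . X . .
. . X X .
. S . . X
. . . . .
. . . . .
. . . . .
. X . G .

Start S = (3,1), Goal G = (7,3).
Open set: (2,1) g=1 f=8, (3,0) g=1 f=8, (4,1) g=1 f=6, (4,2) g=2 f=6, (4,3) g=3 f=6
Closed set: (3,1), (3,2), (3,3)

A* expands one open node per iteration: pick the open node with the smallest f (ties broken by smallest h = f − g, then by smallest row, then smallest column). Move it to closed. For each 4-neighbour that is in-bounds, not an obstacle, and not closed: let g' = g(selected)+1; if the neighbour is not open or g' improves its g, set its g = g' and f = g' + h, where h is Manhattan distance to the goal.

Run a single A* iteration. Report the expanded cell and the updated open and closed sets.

expanded=(4,3); open=[(2,1) g=1 f=8, (3,0) g=1 f=8, (4,1) g=1 f=6, (4,2) g=2 f=6, (4,4) g=4 f=8, (5,3) g=4 f=6]; closed=[(3,1), (3,2), (3,3), (4,3)]

step 1: expand (4,3) (f=6, h=3) → closed; open now [(2,1) g=1 f=8, (3,0) g=1 f=8, (4,1) g=1 f=6, (4,2) g=2 f=6, (4,4) g=4 f=8, (5,3) g=4 f=6]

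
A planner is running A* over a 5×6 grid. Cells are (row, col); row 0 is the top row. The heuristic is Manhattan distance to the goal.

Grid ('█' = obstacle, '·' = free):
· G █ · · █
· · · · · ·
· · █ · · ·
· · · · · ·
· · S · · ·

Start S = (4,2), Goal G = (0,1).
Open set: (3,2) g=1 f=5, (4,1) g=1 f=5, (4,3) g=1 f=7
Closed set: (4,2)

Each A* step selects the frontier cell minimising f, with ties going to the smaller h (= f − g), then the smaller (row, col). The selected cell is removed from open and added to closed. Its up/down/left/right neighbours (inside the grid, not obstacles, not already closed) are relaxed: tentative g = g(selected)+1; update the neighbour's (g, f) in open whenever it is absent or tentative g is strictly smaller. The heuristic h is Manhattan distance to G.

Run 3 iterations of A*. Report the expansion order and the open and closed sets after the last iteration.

step 1: expand (3,2) (f=5, h=4) → closed; open now [(3,1) g=2 f=5, (3,3) g=2 f=7, (4,1) g=1 f=5, (4,3) g=1 f=7]
step 2: expand (3,1) (f=5, h=3) → closed; open now [(2,1) g=3 f=5, (3,0) g=3 f=7, (3,3) g=2 f=7, (4,1) g=1 f=5, (4,3) g=1 f=7]
step 3: expand (2,1) (f=5, h=2) → closed; open now [(1,1) g=4 f=5, (2,0) g=4 f=7, (3,0) g=3 f=7, (3,3) g=2 f=7, (4,1) g=1 f=5, (4,3) g=1 f=7]

order=[(3,2) → (3,1) → (2,1)]; open=[(1,1) g=4 f=5, (2,0) g=4 f=7, (3,0) g=3 f=7, (3,3) g=2 f=7, (4,1) g=1 f=5, (4,3) g=1 f=7]; closed=[(2,1), (3,1), (3,2), (4,2)]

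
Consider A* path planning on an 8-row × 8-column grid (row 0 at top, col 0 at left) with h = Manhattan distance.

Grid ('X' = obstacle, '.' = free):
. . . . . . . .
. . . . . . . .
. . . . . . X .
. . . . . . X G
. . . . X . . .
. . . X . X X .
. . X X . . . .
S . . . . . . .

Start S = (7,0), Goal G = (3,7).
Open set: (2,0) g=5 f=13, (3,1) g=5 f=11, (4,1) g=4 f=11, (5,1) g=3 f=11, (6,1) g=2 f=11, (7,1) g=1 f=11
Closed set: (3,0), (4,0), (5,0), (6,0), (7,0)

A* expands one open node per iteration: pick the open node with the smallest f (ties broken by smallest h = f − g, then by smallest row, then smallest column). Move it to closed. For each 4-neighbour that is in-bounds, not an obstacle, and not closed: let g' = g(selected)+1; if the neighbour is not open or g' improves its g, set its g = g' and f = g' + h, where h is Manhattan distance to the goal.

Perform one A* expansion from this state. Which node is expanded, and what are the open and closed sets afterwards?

expanded=(3,1); open=[(2,0) g=5 f=13, (2,1) g=6 f=13, (3,2) g=6 f=11, (4,1) g=4 f=11, (5,1) g=3 f=11, (6,1) g=2 f=11, (7,1) g=1 f=11]; closed=[(3,0), (3,1), (4,0), (5,0), (6,0), (7,0)]

step 1: expand (3,1) (f=11, h=6) → closed; open now [(2,0) g=5 f=13, (2,1) g=6 f=13, (3,2) g=6 f=11, (4,1) g=4 f=11, (5,1) g=3 f=11, (6,1) g=2 f=11, (7,1) g=1 f=11]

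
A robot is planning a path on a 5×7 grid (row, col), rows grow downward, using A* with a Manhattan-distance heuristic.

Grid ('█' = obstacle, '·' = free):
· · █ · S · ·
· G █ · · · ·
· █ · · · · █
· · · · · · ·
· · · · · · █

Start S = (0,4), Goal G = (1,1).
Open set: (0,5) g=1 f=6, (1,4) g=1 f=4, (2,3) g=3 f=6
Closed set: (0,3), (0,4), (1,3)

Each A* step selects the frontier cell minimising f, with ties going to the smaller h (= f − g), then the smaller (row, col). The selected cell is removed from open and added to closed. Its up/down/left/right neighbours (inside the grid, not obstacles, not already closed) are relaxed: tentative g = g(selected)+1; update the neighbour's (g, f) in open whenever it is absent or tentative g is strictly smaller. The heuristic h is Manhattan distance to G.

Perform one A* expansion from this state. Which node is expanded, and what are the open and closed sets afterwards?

step 1: expand (1,4) (f=4, h=3) → closed; open now [(0,5) g=1 f=6, (1,5) g=2 f=6, (2,3) g=3 f=6, (2,4) g=2 f=6]

expanded=(1,4); open=[(0,5) g=1 f=6, (1,5) g=2 f=6, (2,3) g=3 f=6, (2,4) g=2 f=6]; closed=[(0,3), (0,4), (1,3), (1,4)]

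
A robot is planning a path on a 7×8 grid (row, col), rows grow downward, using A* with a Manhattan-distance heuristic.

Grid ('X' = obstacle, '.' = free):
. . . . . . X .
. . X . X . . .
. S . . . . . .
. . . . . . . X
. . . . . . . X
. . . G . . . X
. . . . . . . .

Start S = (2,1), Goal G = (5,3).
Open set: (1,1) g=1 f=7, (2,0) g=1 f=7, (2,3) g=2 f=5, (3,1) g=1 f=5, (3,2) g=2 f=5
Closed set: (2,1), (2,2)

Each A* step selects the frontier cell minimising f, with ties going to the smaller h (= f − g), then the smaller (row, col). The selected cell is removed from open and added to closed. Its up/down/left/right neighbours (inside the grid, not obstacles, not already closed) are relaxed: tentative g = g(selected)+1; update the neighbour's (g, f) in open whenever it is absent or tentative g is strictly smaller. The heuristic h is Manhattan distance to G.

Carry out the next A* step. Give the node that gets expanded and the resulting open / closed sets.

step 1: expand (2,3) (f=5, h=3) → closed; open now [(1,1) g=1 f=7, (1,3) g=3 f=7, (2,0) g=1 f=7, (2,4) g=3 f=7, (3,1) g=1 f=5, (3,2) g=2 f=5, (3,3) g=3 f=5]

expanded=(2,3); open=[(1,1) g=1 f=7, (1,3) g=3 f=7, (2,0) g=1 f=7, (2,4) g=3 f=7, (3,1) g=1 f=5, (3,2) g=2 f=5, (3,3) g=3 f=5]; closed=[(2,1), (2,2), (2,3)]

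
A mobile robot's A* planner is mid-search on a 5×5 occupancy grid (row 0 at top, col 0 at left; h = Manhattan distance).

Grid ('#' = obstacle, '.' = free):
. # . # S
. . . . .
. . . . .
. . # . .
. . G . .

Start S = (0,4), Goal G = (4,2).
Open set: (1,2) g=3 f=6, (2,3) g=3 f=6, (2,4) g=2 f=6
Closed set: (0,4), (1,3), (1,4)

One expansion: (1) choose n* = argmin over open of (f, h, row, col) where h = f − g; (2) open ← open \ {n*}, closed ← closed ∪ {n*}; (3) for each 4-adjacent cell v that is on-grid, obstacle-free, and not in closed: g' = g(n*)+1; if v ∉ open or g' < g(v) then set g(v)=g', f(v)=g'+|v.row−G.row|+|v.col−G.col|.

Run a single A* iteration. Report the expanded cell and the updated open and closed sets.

step 1: expand (1,2) (f=6, h=3) → closed; open now [(0,2) g=4 f=8, (1,1) g=4 f=8, (2,2) g=4 f=6, (2,3) g=3 f=6, (2,4) g=2 f=6]

expanded=(1,2); open=[(0,2) g=4 f=8, (1,1) g=4 f=8, (2,2) g=4 f=6, (2,3) g=3 f=6, (2,4) g=2 f=6]; closed=[(0,4), (1,2), (1,3), (1,4)]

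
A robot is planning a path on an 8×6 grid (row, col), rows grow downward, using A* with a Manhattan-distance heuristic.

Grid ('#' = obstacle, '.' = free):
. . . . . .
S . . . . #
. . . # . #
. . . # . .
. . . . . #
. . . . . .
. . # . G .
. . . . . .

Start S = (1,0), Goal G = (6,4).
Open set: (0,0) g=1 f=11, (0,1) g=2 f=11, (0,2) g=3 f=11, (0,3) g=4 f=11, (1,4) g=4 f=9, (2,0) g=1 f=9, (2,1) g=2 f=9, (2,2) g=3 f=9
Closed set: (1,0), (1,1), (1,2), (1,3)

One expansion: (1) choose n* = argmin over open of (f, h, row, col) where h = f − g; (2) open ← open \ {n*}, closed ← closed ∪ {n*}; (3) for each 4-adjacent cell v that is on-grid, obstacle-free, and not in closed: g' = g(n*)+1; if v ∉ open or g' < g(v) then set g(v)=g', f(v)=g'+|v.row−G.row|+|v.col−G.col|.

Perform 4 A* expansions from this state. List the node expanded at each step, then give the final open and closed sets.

step 1: expand (1,4) (f=9, h=5) → closed; open now [(0,0) g=1 f=11, (0,1) g=2 f=11, (0,2) g=3 f=11, (0,3) g=4 f=11, (0,4) g=5 f=11, (2,0) g=1 f=9, (2,1) g=2 f=9, (2,2) g=3 f=9, (2,4) g=5 f=9]
step 2: expand (2,4) (f=9, h=4) → closed; open now [(0,0) g=1 f=11, (0,1) g=2 f=11, (0,2) g=3 f=11, (0,3) g=4 f=11, (0,4) g=5 f=11, (2,0) g=1 f=9, (2,1) g=2 f=9, (2,2) g=3 f=9, (3,4) g=6 f=9]
step 3: expand (3,4) (f=9, h=3) → closed; open now [(0,0) g=1 f=11, (0,1) g=2 f=11, (0,2) g=3 f=11, (0,3) g=4 f=11, (0,4) g=5 f=11, (2,0) g=1 f=9, (2,1) g=2 f=9, (2,2) g=3 f=9, (3,5) g=7 f=11, (4,4) g=7 f=9]
step 4: expand (4,4) (f=9, h=2) → closed; open now [(0,0) g=1 f=11, (0,1) g=2 f=11, (0,2) g=3 f=11, (0,3) g=4 f=11, (0,4) g=5 f=11, (2,0) g=1 f=9, (2,1) g=2 f=9, (2,2) g=3 f=9, (3,5) g=7 f=11, (4,3) g=8 f=11, (5,4) g=8 f=9]

order=[(1,4) → (2,4) → (3,4) → (4,4)]; open=[(0,0) g=1 f=11, (0,1) g=2 f=11, (0,2) g=3 f=11, (0,3) g=4 f=11, (0,4) g=5 f=11, (2,0) g=1 f=9, (2,1) g=2 f=9, (2,2) g=3 f=9, (3,5) g=7 f=11, (4,3) g=8 f=11, (5,4) g=8 f=9]; closed=[(1,0), (1,1), (1,2), (1,3), (1,4), (2,4), (3,4), (4,4)]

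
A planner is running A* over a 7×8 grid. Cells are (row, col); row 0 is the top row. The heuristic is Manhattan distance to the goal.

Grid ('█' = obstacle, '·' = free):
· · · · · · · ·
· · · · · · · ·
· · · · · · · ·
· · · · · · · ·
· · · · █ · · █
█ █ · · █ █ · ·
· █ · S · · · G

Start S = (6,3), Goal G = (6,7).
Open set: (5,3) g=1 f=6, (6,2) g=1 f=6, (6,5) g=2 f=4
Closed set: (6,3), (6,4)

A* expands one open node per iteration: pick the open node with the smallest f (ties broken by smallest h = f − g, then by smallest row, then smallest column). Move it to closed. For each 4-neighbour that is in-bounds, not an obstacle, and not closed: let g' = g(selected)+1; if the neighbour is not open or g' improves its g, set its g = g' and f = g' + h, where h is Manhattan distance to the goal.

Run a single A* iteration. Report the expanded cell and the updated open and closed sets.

step 1: expand (6,5) (f=4, h=2) → closed; open now [(5,3) g=1 f=6, (6,2) g=1 f=6, (6,6) g=3 f=4]

expanded=(6,5); open=[(5,3) g=1 f=6, (6,2) g=1 f=6, (6,6) g=3 f=4]; closed=[(6,3), (6,4), (6,5)]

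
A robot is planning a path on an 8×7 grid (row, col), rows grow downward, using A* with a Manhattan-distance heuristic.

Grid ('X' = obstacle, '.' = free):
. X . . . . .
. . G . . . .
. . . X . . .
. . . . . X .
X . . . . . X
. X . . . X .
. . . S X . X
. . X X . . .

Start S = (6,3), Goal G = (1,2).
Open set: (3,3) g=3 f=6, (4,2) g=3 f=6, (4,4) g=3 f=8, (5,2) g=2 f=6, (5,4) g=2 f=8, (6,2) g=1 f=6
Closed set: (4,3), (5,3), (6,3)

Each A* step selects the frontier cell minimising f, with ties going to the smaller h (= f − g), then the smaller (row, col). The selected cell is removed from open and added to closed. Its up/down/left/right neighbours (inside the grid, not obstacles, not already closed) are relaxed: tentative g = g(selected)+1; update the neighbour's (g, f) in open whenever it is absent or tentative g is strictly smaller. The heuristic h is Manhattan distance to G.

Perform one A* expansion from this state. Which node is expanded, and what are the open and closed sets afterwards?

step 1: expand (3,3) (f=6, h=3) → closed; open now [(3,2) g=4 f=6, (3,4) g=4 f=8, (4,2) g=3 f=6, (4,4) g=3 f=8, (5,2) g=2 f=6, (5,4) g=2 f=8, (6,2) g=1 f=6]

expanded=(3,3); open=[(3,2) g=4 f=6, (3,4) g=4 f=8, (4,2) g=3 f=6, (4,4) g=3 f=8, (5,2) g=2 f=6, (5,4) g=2 f=8, (6,2) g=1 f=6]; closed=[(3,3), (4,3), (5,3), (6,3)]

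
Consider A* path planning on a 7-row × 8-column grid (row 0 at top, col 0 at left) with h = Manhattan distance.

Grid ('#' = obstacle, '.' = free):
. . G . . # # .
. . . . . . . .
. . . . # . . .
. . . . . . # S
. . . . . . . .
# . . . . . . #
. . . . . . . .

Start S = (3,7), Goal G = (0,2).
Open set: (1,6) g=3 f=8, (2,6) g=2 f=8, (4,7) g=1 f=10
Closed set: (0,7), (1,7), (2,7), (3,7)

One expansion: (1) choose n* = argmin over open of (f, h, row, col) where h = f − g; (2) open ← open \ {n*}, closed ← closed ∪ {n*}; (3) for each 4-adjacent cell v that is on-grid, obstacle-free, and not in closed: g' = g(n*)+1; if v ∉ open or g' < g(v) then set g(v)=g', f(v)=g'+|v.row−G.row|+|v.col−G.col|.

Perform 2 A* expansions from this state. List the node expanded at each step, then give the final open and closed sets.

step 1: expand (1,6) (f=8, h=5) → closed; open now [(1,5) g=4 f=8, (2,6) g=2 f=8, (4,7) g=1 f=10]
step 2: expand (1,5) (f=8, h=4) → closed; open now [(1,4) g=5 f=8, (2,5) g=5 f=10, (2,6) g=2 f=8, (4,7) g=1 f=10]

order=[(1,6) → (1,5)]; open=[(1,4) g=5 f=8, (2,5) g=5 f=10, (2,6) g=2 f=8, (4,7) g=1 f=10]; closed=[(0,7), (1,5), (1,6), (1,7), (2,7), (3,7)]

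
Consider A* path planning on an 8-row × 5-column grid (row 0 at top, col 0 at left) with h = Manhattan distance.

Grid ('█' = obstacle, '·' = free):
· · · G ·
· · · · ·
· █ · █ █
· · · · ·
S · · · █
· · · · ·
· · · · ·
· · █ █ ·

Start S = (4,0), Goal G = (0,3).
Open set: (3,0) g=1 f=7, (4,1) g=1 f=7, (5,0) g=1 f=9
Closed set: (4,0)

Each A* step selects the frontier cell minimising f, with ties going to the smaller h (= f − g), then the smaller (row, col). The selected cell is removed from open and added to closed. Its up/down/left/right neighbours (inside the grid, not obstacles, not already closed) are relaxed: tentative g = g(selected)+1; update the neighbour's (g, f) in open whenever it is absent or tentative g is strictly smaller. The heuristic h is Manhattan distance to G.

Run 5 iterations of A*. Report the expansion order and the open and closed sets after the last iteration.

step 1: expand (3,0) (f=7, h=6) → closed; open now [(2,0) g=2 f=7, (3,1) g=2 f=7, (4,1) g=1 f=7, (5,0) g=1 f=9]
step 2: expand (2,0) (f=7, h=5) → closed; open now [(1,0) g=3 f=7, (3,1) g=2 f=7, (4,1) g=1 f=7, (5,0) g=1 f=9]
step 3: expand (1,0) (f=7, h=4) → closed; open now [(0,0) g=4 f=7, (1,1) g=4 f=7, (3,1) g=2 f=7, (4,1) g=1 f=7, (5,0) g=1 f=9]
step 4: expand (0,0) (f=7, h=3) → closed; open now [(0,1) g=5 f=7, (1,1) g=4 f=7, (3,1) g=2 f=7, (4,1) g=1 f=7, (5,0) g=1 f=9]
step 5: expand (0,1) (f=7, h=2) → closed; open now [(0,2) g=6 f=7, (1,1) g=4 f=7, (3,1) g=2 f=7, (4,1) g=1 f=7, (5,0) g=1 f=9]

order=[(3,0) → (2,0) → (1,0) → (0,0) → (0,1)]; open=[(0,2) g=6 f=7, (1,1) g=4 f=7, (3,1) g=2 f=7, (4,1) g=1 f=7, (5,0) g=1 f=9]; closed=[(0,0), (0,1), (1,0), (2,0), (3,0), (4,0)]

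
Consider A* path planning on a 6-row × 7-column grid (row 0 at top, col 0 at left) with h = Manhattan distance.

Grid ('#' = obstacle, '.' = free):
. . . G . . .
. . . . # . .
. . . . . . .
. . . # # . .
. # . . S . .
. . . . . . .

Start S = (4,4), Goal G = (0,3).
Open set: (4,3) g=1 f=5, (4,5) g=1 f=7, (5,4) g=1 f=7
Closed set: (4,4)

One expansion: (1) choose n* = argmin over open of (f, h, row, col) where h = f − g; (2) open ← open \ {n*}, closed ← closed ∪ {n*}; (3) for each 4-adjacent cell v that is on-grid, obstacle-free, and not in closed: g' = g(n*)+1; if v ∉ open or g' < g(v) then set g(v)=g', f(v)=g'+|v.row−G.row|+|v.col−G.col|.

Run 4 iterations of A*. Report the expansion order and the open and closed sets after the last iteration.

step 1: expand (4,3) (f=5, h=4) → closed; open now [(4,2) g=2 f=7, (4,5) g=1 f=7, (5,3) g=2 f=7, (5,4) g=1 f=7]
step 2: expand (4,2) (f=7, h=5) → closed; open now [(3,2) g=3 f=7, (4,5) g=1 f=7, (5,2) g=3 f=9, (5,3) g=2 f=7, (5,4) g=1 f=7]
step 3: expand (3,2) (f=7, h=4) → closed; open now [(2,2) g=4 f=7, (3,1) g=4 f=9, (4,5) g=1 f=7, (5,2) g=3 f=9, (5,3) g=2 f=7, (5,4) g=1 f=7]
step 4: expand (2,2) (f=7, h=3) → closed; open now [(1,2) g=5 f=7, (2,1) g=5 f=9, (2,3) g=5 f=7, (3,1) g=4 f=9, (4,5) g=1 f=7, (5,2) g=3 f=9, (5,3) g=2 f=7, (5,4) g=1 f=7]

order=[(4,3) → (4,2) → (3,2) → (2,2)]; open=[(1,2) g=5 f=7, (2,1) g=5 f=9, (2,3) g=5 f=7, (3,1) g=4 f=9, (4,5) g=1 f=7, (5,2) g=3 f=9, (5,3) g=2 f=7, (5,4) g=1 f=7]; closed=[(2,2), (3,2), (4,2), (4,3), (4,4)]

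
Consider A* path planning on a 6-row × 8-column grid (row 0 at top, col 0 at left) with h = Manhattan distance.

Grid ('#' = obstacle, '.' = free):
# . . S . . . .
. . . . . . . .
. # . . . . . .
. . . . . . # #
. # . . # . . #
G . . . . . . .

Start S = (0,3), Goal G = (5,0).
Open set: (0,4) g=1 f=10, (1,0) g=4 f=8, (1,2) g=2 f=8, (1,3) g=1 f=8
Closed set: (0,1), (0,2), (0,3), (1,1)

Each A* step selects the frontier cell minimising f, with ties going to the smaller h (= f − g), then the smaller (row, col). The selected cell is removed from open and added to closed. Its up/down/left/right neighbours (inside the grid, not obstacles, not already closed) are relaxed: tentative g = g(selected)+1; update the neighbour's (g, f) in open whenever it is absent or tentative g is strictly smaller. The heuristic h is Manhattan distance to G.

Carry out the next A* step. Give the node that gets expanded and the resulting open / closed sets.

expanded=(1,0); open=[(0,4) g=1 f=10, (1,2) g=2 f=8, (1,3) g=1 f=8, (2,0) g=5 f=8]; closed=[(0,1), (0,2), (0,3), (1,0), (1,1)]

step 1: expand (1,0) (f=8, h=4) → closed; open now [(0,4) g=1 f=10, (1,2) g=2 f=8, (1,3) g=1 f=8, (2,0) g=5 f=8]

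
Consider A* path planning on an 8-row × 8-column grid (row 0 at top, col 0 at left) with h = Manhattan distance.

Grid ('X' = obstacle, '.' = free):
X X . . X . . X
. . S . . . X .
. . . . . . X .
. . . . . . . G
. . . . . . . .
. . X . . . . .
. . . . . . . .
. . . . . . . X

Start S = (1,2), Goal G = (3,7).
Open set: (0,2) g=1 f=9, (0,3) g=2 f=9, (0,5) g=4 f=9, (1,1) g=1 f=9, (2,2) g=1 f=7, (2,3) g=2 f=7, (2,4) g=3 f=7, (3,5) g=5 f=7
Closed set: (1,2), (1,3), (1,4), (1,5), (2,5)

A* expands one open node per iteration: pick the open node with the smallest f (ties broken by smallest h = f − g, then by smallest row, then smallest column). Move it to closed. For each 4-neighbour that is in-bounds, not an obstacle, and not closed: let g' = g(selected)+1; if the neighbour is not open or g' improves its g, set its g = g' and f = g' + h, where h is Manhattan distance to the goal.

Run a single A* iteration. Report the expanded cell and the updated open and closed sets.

expanded=(3,5); open=[(0,2) g=1 f=9, (0,3) g=2 f=9, (0,5) g=4 f=9, (1,1) g=1 f=9, (2,2) g=1 f=7, (2,3) g=2 f=7, (2,4) g=3 f=7, (3,4) g=6 f=9, (3,6) g=6 f=7, (4,5) g=6 f=9]; closed=[(1,2), (1,3), (1,4), (1,5), (2,5), (3,5)]

step 1: expand (3,5) (f=7, h=2) → closed; open now [(0,2) g=1 f=9, (0,3) g=2 f=9, (0,5) g=4 f=9, (1,1) g=1 f=9, (2,2) g=1 f=7, (2,3) g=2 f=7, (2,4) g=3 f=7, (3,4) g=6 f=9, (3,6) g=6 f=7, (4,5) g=6 f=9]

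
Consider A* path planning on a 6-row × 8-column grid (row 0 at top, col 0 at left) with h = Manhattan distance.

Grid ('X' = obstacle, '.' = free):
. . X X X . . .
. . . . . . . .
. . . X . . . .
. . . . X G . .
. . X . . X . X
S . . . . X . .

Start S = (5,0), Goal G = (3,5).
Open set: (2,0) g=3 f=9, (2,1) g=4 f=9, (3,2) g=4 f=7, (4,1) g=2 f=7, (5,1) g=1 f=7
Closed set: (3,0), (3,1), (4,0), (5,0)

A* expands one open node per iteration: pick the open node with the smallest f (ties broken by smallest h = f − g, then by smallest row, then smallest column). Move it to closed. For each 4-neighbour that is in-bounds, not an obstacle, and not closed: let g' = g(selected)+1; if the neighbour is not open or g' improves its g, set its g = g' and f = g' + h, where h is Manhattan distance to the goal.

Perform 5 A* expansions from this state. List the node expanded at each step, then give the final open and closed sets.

step 1: expand (3,2) (f=7, h=3) → closed; open now [(2,0) g=3 f=9, (2,1) g=4 f=9, (2,2) g=5 f=9, (3,3) g=5 f=7, (4,1) g=2 f=7, (5,1) g=1 f=7]
step 2: expand (3,3) (f=7, h=2) → closed; open now [(2,0) g=3 f=9, (2,1) g=4 f=9, (2,2) g=5 f=9, (4,1) g=2 f=7, (4,3) g=6 f=9, (5,1) g=1 f=7]
step 3: expand (4,1) (f=7, h=5) → closed; open now [(2,0) g=3 f=9, (2,1) g=4 f=9, (2,2) g=5 f=9, (4,3) g=6 f=9, (5,1) g=1 f=7]
step 4: expand (5,1) (f=7, h=6) → closed; open now [(2,0) g=3 f=9, (2,1) g=4 f=9, (2,2) g=5 f=9, (4,3) g=6 f=9, (5,2) g=2 f=7]
step 5: expand (5,2) (f=7, h=5) → closed; open now [(2,0) g=3 f=9, (2,1) g=4 f=9, (2,2) g=5 f=9, (4,3) g=6 f=9, (5,3) g=3 f=7]

order=[(3,2) → (3,3) → (4,1) → (5,1) → (5,2)]; open=[(2,0) g=3 f=9, (2,1) g=4 f=9, (2,2) g=5 f=9, (4,3) g=6 f=9, (5,3) g=3 f=7]; closed=[(3,0), (3,1), (3,2), (3,3), (4,0), (4,1), (5,0), (5,1), (5,2)]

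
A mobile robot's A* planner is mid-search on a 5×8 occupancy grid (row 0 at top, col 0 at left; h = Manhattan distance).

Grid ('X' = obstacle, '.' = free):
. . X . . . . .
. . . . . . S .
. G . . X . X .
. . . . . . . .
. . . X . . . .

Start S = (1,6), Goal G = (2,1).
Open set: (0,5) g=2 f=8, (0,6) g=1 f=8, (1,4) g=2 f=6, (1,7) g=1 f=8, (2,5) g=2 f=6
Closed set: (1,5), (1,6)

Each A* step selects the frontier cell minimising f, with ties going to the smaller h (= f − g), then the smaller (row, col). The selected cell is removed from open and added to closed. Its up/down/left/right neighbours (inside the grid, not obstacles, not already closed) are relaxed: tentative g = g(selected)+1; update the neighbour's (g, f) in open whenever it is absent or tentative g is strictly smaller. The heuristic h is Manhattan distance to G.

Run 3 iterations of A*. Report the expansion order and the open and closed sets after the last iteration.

step 1: expand (1,4) (f=6, h=4) → closed; open now [(0,4) g=3 f=8, (0,5) g=2 f=8, (0,6) g=1 f=8, (1,3) g=3 f=6, (1,7) g=1 f=8, (2,5) g=2 f=6]
step 2: expand (1,3) (f=6, h=3) → closed; open now [(0,3) g=4 f=8, (0,4) g=3 f=8, (0,5) g=2 f=8, (0,6) g=1 f=8, (1,2) g=4 f=6, (1,7) g=1 f=8, (2,3) g=4 f=6, (2,5) g=2 f=6]
step 3: expand (1,2) (f=6, h=2) → closed; open now [(0,3) g=4 f=8, (0,4) g=3 f=8, (0,5) g=2 f=8, (0,6) g=1 f=8, (1,1) g=5 f=6, (1,7) g=1 f=8, (2,2) g=5 f=6, (2,3) g=4 f=6, (2,5) g=2 f=6]

order=[(1,4) → (1,3) → (1,2)]; open=[(0,3) g=4 f=8, (0,4) g=3 f=8, (0,5) g=2 f=8, (0,6) g=1 f=8, (1,1) g=5 f=6, (1,7) g=1 f=8, (2,2) g=5 f=6, (2,3) g=4 f=6, (2,5) g=2 f=6]; closed=[(1,2), (1,3), (1,4), (1,5), (1,6)]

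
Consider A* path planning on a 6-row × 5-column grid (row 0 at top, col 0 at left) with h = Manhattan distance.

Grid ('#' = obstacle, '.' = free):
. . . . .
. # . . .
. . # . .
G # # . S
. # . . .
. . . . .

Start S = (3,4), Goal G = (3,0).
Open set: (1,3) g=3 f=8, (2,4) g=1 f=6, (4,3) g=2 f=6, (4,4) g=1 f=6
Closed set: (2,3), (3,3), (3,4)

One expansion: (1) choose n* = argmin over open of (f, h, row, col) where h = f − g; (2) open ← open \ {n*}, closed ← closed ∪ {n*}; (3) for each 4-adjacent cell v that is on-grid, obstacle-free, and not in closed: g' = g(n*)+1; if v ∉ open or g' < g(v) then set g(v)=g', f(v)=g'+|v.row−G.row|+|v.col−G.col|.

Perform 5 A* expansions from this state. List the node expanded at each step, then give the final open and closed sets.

order=[(4,3) → (4,2) → (2,4) → (4,4) → (5,2)]; open=[(1,3) g=3 f=8, (1,4) g=2 f=8, (5,1) g=5 f=8, (5,3) g=3 f=8, (5,4) g=2 f=8]; closed=[(2,3), (2,4), (3,3), (3,4), (4,2), (4,3), (4,4), (5,2)]

step 1: expand (4,3) (f=6, h=4) → closed; open now [(1,3) g=3 f=8, (2,4) g=1 f=6, (4,2) g=3 f=6, (4,4) g=1 f=6, (5,3) g=3 f=8]
step 2: expand (4,2) (f=6, h=3) → closed; open now [(1,3) g=3 f=8, (2,4) g=1 f=6, (4,4) g=1 f=6, (5,2) g=4 f=8, (5,3) g=3 f=8]
step 3: expand (2,4) (f=6, h=5) → closed; open now [(1,3) g=3 f=8, (1,4) g=2 f=8, (4,4) g=1 f=6, (5,2) g=4 f=8, (5,3) g=3 f=8]
step 4: expand (4,4) (f=6, h=5) → closed; open now [(1,3) g=3 f=8, (1,4) g=2 f=8, (5,2) g=4 f=8, (5,3) g=3 f=8, (5,4) g=2 f=8]
step 5: expand (5,2) (f=8, h=4) → closed; open now [(1,3) g=3 f=8, (1,4) g=2 f=8, (5,1) g=5 f=8, (5,3) g=3 f=8, (5,4) g=2 f=8]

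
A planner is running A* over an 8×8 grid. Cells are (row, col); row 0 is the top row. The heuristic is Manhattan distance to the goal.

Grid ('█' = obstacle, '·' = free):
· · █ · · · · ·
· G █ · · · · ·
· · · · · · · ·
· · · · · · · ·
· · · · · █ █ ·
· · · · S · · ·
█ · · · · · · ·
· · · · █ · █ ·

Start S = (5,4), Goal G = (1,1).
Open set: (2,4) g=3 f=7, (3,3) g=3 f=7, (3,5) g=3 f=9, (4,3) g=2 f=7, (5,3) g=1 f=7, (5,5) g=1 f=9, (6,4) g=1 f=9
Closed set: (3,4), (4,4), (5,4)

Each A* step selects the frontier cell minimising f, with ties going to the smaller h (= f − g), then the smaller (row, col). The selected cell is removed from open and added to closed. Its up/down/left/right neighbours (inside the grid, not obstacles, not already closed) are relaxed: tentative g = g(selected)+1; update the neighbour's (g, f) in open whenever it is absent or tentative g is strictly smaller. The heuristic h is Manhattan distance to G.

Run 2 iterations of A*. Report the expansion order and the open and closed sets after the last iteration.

order=[(2,4) → (1,4)]; open=[(0,4) g=5 f=9, (1,3) g=5 f=7, (1,5) g=5 f=9, (2,3) g=4 f=7, (2,5) g=4 f=9, (3,3) g=3 f=7, (3,5) g=3 f=9, (4,3) g=2 f=7, (5,3) g=1 f=7, (5,5) g=1 f=9, (6,4) g=1 f=9]; closed=[(1,4), (2,4), (3,4), (4,4), (5,4)]

step 1: expand (2,4) (f=7, h=4) → closed; open now [(1,4) g=4 f=7, (2,3) g=4 f=7, (2,5) g=4 f=9, (3,3) g=3 f=7, (3,5) g=3 f=9, (4,3) g=2 f=7, (5,3) g=1 f=7, (5,5) g=1 f=9, (6,4) g=1 f=9]
step 2: expand (1,4) (f=7, h=3) → closed; open now [(0,4) g=5 f=9, (1,3) g=5 f=7, (1,5) g=5 f=9, (2,3) g=4 f=7, (2,5) g=4 f=9, (3,3) g=3 f=7, (3,5) g=3 f=9, (4,3) g=2 f=7, (5,3) g=1 f=7, (5,5) g=1 f=9, (6,4) g=1 f=9]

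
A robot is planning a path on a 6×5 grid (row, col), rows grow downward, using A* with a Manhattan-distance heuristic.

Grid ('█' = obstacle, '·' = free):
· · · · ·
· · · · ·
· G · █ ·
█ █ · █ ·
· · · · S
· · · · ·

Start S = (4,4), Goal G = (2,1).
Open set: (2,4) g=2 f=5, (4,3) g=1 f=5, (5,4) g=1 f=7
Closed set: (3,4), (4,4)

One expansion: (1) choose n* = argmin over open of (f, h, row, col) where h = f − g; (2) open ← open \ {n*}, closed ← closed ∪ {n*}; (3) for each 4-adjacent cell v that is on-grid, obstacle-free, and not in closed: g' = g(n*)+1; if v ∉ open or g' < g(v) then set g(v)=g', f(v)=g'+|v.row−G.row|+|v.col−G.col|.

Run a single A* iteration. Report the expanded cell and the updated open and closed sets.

expanded=(2,4); open=[(1,4) g=3 f=7, (4,3) g=1 f=5, (5,4) g=1 f=7]; closed=[(2,4), (3,4), (4,4)]

step 1: expand (2,4) (f=5, h=3) → closed; open now [(1,4) g=3 f=7, (4,3) g=1 f=5, (5,4) g=1 f=7]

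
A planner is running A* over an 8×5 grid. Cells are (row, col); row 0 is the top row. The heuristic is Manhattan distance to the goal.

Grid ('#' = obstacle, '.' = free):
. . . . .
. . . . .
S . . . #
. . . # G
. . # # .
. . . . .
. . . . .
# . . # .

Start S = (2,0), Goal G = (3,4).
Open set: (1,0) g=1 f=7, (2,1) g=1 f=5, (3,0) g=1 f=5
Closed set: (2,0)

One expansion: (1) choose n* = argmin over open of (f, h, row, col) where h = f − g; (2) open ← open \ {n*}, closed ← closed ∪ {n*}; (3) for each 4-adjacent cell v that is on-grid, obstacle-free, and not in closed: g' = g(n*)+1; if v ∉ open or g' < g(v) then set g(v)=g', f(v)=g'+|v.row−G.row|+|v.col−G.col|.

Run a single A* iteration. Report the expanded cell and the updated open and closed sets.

step 1: expand (2,1) (f=5, h=4) → closed; open now [(1,0) g=1 f=7, (1,1) g=2 f=7, (2,2) g=2 f=5, (3,0) g=1 f=5, (3,1) g=2 f=5]

expanded=(2,1); open=[(1,0) g=1 f=7, (1,1) g=2 f=7, (2,2) g=2 f=5, (3,0) g=1 f=5, (3,1) g=2 f=5]; closed=[(2,0), (2,1)]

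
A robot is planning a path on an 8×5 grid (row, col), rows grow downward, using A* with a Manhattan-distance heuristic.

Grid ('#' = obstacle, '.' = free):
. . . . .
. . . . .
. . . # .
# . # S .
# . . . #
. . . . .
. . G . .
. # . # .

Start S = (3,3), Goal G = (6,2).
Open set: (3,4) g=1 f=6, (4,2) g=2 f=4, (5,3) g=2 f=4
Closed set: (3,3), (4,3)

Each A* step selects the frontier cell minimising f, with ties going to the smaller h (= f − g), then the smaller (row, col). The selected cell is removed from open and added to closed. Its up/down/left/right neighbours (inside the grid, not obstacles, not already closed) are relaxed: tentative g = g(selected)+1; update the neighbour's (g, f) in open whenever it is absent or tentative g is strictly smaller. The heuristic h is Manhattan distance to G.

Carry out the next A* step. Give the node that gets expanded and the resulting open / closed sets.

expanded=(4,2); open=[(3,4) g=1 f=6, (4,1) g=3 f=6, (5,2) g=3 f=4, (5,3) g=2 f=4]; closed=[(3,3), (4,2), (4,3)]

step 1: expand (4,2) (f=4, h=2) → closed; open now [(3,4) g=1 f=6, (4,1) g=3 f=6, (5,2) g=3 f=4, (5,3) g=2 f=4]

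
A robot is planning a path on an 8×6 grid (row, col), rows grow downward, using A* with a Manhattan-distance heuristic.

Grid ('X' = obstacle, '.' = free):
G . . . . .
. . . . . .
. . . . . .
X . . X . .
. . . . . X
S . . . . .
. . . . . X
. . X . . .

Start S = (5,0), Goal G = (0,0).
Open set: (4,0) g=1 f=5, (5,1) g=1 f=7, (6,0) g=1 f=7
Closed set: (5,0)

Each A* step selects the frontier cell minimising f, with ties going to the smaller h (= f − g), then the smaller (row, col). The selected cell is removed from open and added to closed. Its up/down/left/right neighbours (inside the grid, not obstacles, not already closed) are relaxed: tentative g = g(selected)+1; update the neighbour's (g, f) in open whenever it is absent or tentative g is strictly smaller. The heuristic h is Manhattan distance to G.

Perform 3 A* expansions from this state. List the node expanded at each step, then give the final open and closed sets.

step 1: expand (4,0) (f=5, h=4) → closed; open now [(4,1) g=2 f=7, (5,1) g=1 f=7, (6,0) g=1 f=7]
step 2: expand (4,1) (f=7, h=5) → closed; open now [(3,1) g=3 f=7, (4,2) g=3 f=9, (5,1) g=1 f=7, (6,0) g=1 f=7]
step 3: expand (3,1) (f=7, h=4) → closed; open now [(2,1) g=4 f=7, (3,2) g=4 f=9, (4,2) g=3 f=9, (5,1) g=1 f=7, (6,0) g=1 f=7]

order=[(4,0) → (4,1) → (3,1)]; open=[(2,1) g=4 f=7, (3,2) g=4 f=9, (4,2) g=3 f=9, (5,1) g=1 f=7, (6,0) g=1 f=7]; closed=[(3,1), (4,0), (4,1), (5,0)]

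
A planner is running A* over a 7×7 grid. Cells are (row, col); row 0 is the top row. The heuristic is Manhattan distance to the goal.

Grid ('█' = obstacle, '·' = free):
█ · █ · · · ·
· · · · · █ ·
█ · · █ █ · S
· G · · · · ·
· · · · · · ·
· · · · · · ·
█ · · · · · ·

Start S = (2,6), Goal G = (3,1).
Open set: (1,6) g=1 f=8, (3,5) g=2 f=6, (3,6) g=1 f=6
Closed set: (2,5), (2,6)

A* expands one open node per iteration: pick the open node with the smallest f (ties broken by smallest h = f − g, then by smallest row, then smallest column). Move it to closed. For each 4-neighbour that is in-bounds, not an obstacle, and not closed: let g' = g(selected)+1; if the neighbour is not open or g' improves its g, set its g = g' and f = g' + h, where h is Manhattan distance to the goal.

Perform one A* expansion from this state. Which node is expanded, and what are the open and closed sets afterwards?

expanded=(3,5); open=[(1,6) g=1 f=8, (3,4) g=3 f=6, (3,6) g=1 f=6, (4,5) g=3 f=8]; closed=[(2,5), (2,6), (3,5)]

step 1: expand (3,5) (f=6, h=4) → closed; open now [(1,6) g=1 f=8, (3,4) g=3 f=6, (3,6) g=1 f=6, (4,5) g=3 f=8]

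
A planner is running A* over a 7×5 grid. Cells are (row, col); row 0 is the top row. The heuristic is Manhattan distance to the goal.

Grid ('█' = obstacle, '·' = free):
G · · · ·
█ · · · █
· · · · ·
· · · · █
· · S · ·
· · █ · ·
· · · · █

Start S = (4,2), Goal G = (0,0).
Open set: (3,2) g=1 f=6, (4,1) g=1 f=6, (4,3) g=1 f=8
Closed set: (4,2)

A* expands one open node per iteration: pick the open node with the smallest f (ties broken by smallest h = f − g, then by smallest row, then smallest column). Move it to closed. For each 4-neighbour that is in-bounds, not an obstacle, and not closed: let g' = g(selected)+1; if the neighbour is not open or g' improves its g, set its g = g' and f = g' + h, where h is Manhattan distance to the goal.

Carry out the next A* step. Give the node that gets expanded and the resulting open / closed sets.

step 1: expand (3,2) (f=6, h=5) → closed; open now [(2,2) g=2 f=6, (3,1) g=2 f=6, (3,3) g=2 f=8, (4,1) g=1 f=6, (4,3) g=1 f=8]

expanded=(3,2); open=[(2,2) g=2 f=6, (3,1) g=2 f=6, (3,3) g=2 f=8, (4,1) g=1 f=6, (4,3) g=1 f=8]; closed=[(3,2), (4,2)]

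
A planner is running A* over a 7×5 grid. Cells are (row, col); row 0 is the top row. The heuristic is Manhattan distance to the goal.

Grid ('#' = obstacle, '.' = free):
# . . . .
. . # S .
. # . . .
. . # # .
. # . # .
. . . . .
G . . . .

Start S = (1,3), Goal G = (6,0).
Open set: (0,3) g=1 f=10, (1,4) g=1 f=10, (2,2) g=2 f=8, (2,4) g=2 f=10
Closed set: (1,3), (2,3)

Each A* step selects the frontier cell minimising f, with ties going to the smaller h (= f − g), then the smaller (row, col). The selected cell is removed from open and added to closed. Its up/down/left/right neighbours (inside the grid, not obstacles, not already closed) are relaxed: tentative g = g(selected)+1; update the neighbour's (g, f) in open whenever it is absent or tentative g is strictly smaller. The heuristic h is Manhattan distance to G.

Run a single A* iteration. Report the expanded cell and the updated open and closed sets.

expanded=(2,2); open=[(0,3) g=1 f=10, (1,4) g=1 f=10, (2,4) g=2 f=10]; closed=[(1,3), (2,2), (2,3)]

step 1: expand (2,2) (f=8, h=6) → closed; open now [(0,3) g=1 f=10, (1,4) g=1 f=10, (2,4) g=2 f=10]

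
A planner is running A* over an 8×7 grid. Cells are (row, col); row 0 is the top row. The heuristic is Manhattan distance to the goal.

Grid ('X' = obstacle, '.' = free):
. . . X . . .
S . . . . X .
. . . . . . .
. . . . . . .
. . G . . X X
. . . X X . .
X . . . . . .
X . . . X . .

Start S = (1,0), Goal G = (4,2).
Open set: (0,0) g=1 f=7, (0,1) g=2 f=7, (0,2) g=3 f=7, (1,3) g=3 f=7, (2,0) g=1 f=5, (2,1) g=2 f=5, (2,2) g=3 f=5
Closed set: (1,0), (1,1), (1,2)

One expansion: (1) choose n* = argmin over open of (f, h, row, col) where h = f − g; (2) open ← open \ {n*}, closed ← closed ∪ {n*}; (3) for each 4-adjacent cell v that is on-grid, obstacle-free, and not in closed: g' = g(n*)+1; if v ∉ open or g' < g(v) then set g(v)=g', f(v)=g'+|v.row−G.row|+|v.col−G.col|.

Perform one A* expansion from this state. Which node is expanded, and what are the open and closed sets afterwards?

expanded=(2,2); open=[(0,0) g=1 f=7, (0,1) g=2 f=7, (0,2) g=3 f=7, (1,3) g=3 f=7, (2,0) g=1 f=5, (2,1) g=2 f=5, (2,3) g=4 f=7, (3,2) g=4 f=5]; closed=[(1,0), (1,1), (1,2), (2,2)]

step 1: expand (2,2) (f=5, h=2) → closed; open now [(0,0) g=1 f=7, (0,1) g=2 f=7, (0,2) g=3 f=7, (1,3) g=3 f=7, (2,0) g=1 f=5, (2,1) g=2 f=5, (2,3) g=4 f=7, (3,2) g=4 f=5]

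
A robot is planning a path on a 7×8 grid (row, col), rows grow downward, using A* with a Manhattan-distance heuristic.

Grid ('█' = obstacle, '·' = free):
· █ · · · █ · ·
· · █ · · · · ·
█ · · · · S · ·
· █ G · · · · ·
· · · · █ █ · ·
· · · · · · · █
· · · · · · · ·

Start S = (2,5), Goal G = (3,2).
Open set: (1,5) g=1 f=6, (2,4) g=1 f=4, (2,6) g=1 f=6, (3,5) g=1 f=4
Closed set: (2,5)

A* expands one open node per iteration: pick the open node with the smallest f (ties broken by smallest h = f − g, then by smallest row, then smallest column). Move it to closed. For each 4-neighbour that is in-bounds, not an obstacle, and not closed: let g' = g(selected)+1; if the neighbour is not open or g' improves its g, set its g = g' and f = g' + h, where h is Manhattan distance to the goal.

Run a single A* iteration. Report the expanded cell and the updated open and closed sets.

expanded=(2,4); open=[(1,4) g=2 f=6, (1,5) g=1 f=6, (2,3) g=2 f=4, (2,6) g=1 f=6, (3,4) g=2 f=4, (3,5) g=1 f=4]; closed=[(2,4), (2,5)]

step 1: expand (2,4) (f=4, h=3) → closed; open now [(1,4) g=2 f=6, (1,5) g=1 f=6, (2,3) g=2 f=4, (2,6) g=1 f=6, (3,4) g=2 f=4, (3,5) g=1 f=4]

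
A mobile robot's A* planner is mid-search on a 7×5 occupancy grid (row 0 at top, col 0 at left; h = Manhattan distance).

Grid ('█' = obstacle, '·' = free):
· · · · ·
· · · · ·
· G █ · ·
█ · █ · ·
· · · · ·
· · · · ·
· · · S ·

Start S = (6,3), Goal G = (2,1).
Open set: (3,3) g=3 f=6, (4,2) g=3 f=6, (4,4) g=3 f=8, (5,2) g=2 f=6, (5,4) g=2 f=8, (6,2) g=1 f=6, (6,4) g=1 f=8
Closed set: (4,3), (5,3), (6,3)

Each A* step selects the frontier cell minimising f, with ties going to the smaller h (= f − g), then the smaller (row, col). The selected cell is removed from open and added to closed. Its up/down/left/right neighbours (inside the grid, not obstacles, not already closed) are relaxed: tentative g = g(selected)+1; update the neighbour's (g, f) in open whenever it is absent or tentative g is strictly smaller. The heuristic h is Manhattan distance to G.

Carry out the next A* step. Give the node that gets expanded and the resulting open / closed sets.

expanded=(3,3); open=[(2,3) g=4 f=6, (3,4) g=4 f=8, (4,2) g=3 f=6, (4,4) g=3 f=8, (5,2) g=2 f=6, (5,4) g=2 f=8, (6,2) g=1 f=6, (6,4) g=1 f=8]; closed=[(3,3), (4,3), (5,3), (6,3)]

step 1: expand (3,3) (f=6, h=3) → closed; open now [(2,3) g=4 f=6, (3,4) g=4 f=8, (4,2) g=3 f=6, (4,4) g=3 f=8, (5,2) g=2 f=6, (5,4) g=2 f=8, (6,2) g=1 f=6, (6,4) g=1 f=8]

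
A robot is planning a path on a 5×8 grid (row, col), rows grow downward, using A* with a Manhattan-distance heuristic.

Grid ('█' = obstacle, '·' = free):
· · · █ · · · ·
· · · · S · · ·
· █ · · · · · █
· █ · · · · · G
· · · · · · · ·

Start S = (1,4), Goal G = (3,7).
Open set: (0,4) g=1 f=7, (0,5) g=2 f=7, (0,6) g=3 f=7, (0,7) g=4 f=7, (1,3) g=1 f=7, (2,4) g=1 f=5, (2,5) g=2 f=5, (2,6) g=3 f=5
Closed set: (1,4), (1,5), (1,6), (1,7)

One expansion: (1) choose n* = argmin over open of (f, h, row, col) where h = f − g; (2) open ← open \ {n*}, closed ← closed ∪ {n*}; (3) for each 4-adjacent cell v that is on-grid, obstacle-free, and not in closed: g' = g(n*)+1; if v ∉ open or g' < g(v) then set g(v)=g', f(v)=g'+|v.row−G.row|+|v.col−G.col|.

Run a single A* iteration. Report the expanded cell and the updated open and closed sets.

step 1: expand (2,6) (f=5, h=2) → closed; open now [(0,4) g=1 f=7, (0,5) g=2 f=7, (0,6) g=3 f=7, (0,7) g=4 f=7, (1,3) g=1 f=7, (2,4) g=1 f=5, (2,5) g=2 f=5, (3,6) g=4 f=5]

expanded=(2,6); open=[(0,4) g=1 f=7, (0,5) g=2 f=7, (0,6) g=3 f=7, (0,7) g=4 f=7, (1,3) g=1 f=7, (2,4) g=1 f=5, (2,5) g=2 f=5, (3,6) g=4 f=5]; closed=[(1,4), (1,5), (1,6), (1,7), (2,6)]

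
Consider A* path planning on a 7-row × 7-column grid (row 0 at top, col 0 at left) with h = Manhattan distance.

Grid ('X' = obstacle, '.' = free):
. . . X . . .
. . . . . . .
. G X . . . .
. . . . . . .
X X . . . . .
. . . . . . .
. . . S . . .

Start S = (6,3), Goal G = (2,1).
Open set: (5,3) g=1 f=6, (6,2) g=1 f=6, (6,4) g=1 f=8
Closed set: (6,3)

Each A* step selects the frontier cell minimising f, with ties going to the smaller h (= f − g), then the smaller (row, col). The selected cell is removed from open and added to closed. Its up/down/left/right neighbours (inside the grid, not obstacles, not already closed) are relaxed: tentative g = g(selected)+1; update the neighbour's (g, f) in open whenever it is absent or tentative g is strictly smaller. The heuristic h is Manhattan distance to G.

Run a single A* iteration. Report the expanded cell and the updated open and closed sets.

expanded=(5,3); open=[(4,3) g=2 f=6, (5,2) g=2 f=6, (5,4) g=2 f=8, (6,2) g=1 f=6, (6,4) g=1 f=8]; closed=[(5,3), (6,3)]

step 1: expand (5,3) (f=6, h=5) → closed; open now [(4,3) g=2 f=6, (5,2) g=2 f=6, (5,4) g=2 f=8, (6,2) g=1 f=6, (6,4) g=1 f=8]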